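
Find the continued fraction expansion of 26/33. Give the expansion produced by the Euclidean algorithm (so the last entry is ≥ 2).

26 = 0*33 + 26
33 = 1*26 + 7
26 = 3*7 + 5
7 = 1*5 + 2
5 = 2*2 + 1
2 = 2*1 + 0  (stop)
So 26/33 = [0; 1, 3, 1, 2, 2].

[0; 1, 3, 1, 2, 2]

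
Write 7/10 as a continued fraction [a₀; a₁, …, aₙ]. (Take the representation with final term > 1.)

[0; 1, 2, 3]

7 = 0×10 + 7
10 = 1×7 + 3
7 = 2×3 + 1
3 = 3×1 + 0  (stop)
So 7/10 = [0; 1, 2, 3].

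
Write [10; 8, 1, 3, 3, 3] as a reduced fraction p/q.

3813/377

Fold from the inside: start with 3/1.
  3 + 1/3 = 10/3
  3 + 3/10 = 33/10
  1 + 10/33 = 43/33
  8 + 33/43 = 377/43
  10 + 43/377 = 3813/377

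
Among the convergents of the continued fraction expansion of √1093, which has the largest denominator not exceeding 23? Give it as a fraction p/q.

562/17

√1093 = [33; 16, 1, 1, 16, 66, …] (period length 5).
Convergents:
  p_0/q_0 = 33/1
  p_1/q_1 = 529/16
  p_2/q_2 = 562/17
  p_3/q_3 = 1091/33
q_2 = 17 ≤ 23 < 33 = q_3, so the answer is 562/17.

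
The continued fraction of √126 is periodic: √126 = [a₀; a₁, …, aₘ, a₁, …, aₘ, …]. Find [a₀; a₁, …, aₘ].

a₀ = ⌊√126⌋ = 11.

[11; 4, 2, 4, 22]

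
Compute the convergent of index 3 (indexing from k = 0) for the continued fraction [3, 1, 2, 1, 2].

Using pₖ = aₖpₖ₋₁ + pₖ₋₂, qₖ = aₖqₖ₋₁ + qₖ₋₂ (with p₋₁=1, p₋₂=0, q₋₁=0, q₋₂=1):
  k=0: a=3, p=3, q=1
  k=1: a=1, p=4, q=1
  k=2: a=2, p=11, q=3
  k=3: a=1, p=15, q=4

15/4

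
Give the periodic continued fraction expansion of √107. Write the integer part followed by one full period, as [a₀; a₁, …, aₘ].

[10; 2, 1, 9, 1, 2, 20]

a₀ = ⌊√107⌋ = 10.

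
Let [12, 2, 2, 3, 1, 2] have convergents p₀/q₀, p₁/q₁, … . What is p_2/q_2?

Using pₖ = aₖpₖ₋₁ + pₖ₋₂, qₖ = aₖqₖ₋₁ + qₖ₋₂ (with p₋₁=1, p₋₂=0, q₋₁=0, q₋₂=1):
  k=0: a=12, p=12, q=1
  k=1: a=2, p=25, q=2
  k=2: a=2, p=62, q=5

62/5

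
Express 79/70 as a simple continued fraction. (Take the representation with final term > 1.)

[1; 7, 1, 3, 2]

79 = 1·70 + 9
70 = 7·9 + 7
9 = 1·7 + 2
7 = 3·2 + 1
2 = 2·1 + 0  (stop)
So 79/70 = [1; 7, 1, 3, 2].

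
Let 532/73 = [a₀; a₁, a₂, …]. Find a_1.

3

532 = 7·73 + 21   →  a_0 = 7
73 = 3·21 + 10   →  a_1 = 3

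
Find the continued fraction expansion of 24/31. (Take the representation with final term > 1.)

[0; 1, 3, 2, 3]

24 = 0×31 + 24
31 = 1×24 + 7
24 = 3×7 + 3
7 = 2×3 + 1
3 = 3×1 + 0  (stop)
So 24/31 = [0; 1, 3, 2, 3].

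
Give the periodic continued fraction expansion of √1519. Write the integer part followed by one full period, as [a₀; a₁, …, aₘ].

[38; 1, 37, 1, 76]

a₀ = ⌊√1519⌋ = 38.
With m₀=0, d₀=1 and mₖ₊₁ = dₖaₖ − mₖ, dₖ₊₁ = (n − mₖ₊₁²)/dₖ, aₖ₊₁ = ⌊(a₀+mₖ₊₁)/dₖ₊₁⌋:
  k=1: m=38, d=75, a=1
  k=2: m=37, d=2, a=37
  k=3: m=37, d=75, a=1
  k=4: m=38, d=1, a=76
d=1 and a=2a₀=76 at k=4, so the next step gives (m, d) = (38, 75) again — its k=1 value — and the period has length 4.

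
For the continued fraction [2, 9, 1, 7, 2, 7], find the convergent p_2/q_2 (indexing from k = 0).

Using pₖ = aₖpₖ₋₁ + pₖ₋₂, qₖ = aₖqₖ₋₁ + qₖ₋₂ (with p₋₁=1, p₋₂=0, q₋₁=0, q₋₂=1):
  k=0: a=2, p=2, q=1
  k=1: a=9, p=19, q=9
  k=2: a=1, p=21, q=10

21/10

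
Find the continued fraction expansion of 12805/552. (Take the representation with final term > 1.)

12805 = 23*552 + 109
552 = 5*109 + 7
109 = 15*7 + 4
7 = 1*4 + 3
4 = 1*3 + 1
3 = 3*1 + 0  (stop)
So 12805/552 = [23; 5, 15, 1, 1, 3].

[23; 5, 15, 1, 1, 3]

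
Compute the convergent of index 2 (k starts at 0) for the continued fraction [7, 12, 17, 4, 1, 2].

1452/205

Using pₖ = aₖpₖ₋₁ + pₖ₋₂, qₖ = aₖqₖ₋₁ + qₖ₋₂ (with p₋₁=1, p₋₂=0, q₋₁=0, q₋₂=1):
  k=0: a=7, p=7, q=1
  k=1: a=12, p=85, q=12
  k=2: a=17, p=1452, q=205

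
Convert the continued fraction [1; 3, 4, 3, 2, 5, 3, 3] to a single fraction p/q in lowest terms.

7281/5561

Fold from the inside: start with 3/1.
  3 + 1/3 = 10/3
  5 + 3/10 = 53/10
  2 + 10/53 = 116/53
  3 + 53/116 = 401/116
  4 + 116/401 = 1720/401
  3 + 401/1720 = 5561/1720
  1 + 1720/5561 = 7281/5561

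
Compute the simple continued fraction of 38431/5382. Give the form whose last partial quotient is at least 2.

38431 = 7×5382 + 757
5382 = 7×757 + 83
757 = 9×83 + 10
83 = 8×10 + 3
10 = 3×3 + 1
3 = 3×1 + 0  (stop)
So 38431/5382 = [7; 7, 9, 8, 3, 3].

[7; 7, 9, 8, 3, 3]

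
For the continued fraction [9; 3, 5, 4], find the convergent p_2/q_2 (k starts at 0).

Using pₖ = aₖpₖ₋₁ + pₖ₋₂, qₖ = aₖqₖ₋₁ + qₖ₋₂ (with p₋₁=1, p₋₂=0, q₋₁=0, q₋₂=1):
  k=0: a=9, p=9, q=1
  k=1: a=3, p=28, q=3
  k=2: a=5, p=149, q=16

149/16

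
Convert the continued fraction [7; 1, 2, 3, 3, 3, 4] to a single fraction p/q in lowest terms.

3610/469

Using pₖ = aₖpₖ₋₁ + pₖ₋₂ and qₖ = aₖqₖ₋₁ + qₖ₋₂:
  k=0: a=7, p=7, q=1
  k=1: a=1, p=8, q=1
  k=2: a=2, p=23, q=3
  k=3: a=3, p=77, q=10
  k=4: a=3, p=254, q=33
  k=5: a=3, p=839, q=109
  k=6: a=4, p=3610, q=469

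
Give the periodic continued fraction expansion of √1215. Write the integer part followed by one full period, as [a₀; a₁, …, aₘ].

a₀ = ⌊√1215⌋ = 34.
With m₀=0, d₀=1 and mₖ₊₁ = dₖaₖ − mₖ, dₖ₊₁ = (n − mₖ₊₁²)/dₖ, aₖ₊₁ = ⌊(a₀+mₖ₊₁)/dₖ₊₁⌋:
  k=1: m=34, d=59, a=1
  k=2: m=25, d=10, a=5
  k=3: m=25, d=59, a=1
  k=4: m=34, d=1, a=68
d=1 and a=2a₀=68 at k=4, so the next step gives (m, d) = (34, 59) again — its k=1 value — and the period has length 4.

[34; 1, 5, 1, 68]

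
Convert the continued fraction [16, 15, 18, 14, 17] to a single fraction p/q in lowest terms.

Fold from the inside: start with 17/1.
  14 + 1/17 = 239/17
  18 + 17/239 = 4319/239
  15 + 239/4319 = 65024/4319
  16 + 4319/65024 = 1044703/65024

1044703/65024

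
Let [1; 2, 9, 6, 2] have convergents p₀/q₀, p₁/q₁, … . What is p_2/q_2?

Using pₖ = aₖpₖ₋₁ + pₖ₋₂, qₖ = aₖqₖ₋₁ + qₖ₋₂ (with p₋₁=1, p₋₂=0, q₋₁=0, q₋₂=1):
  k=0: a=1, p=1, q=1
  k=1: a=2, p=3, q=2
  k=2: a=9, p=28, q=19

28/19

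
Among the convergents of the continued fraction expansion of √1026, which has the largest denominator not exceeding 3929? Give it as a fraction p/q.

√1026 = [32; 32, 64, …] (period length 2).
Convergents:
  p_0/q_0 = 32/1
  p_1/q_1 = 1025/32
  p_2/q_2 = 65632/2049
  p_3/q_3 = 2101249/65600
q_2 = 2049 ≤ 3929 < 65600 = q_3, so the answer is 65632/2049.

65632/2049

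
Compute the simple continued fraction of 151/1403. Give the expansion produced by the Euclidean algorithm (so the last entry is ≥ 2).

151 = 0×1403 + 151
1403 = 9×151 + 44
151 = 3×44 + 19
44 = 2×19 + 6
19 = 3×6 + 1
6 = 6×1 + 0  (stop)
So 151/1403 = [0; 9, 3, 2, 3, 6].

[0; 9, 3, 2, 3, 6]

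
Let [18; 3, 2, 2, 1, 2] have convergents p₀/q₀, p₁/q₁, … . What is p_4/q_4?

439/24

Using pₖ = aₖpₖ₋₁ + pₖ₋₂, qₖ = aₖqₖ₋₁ + qₖ₋₂ (with p₋₁=1, p₋₂=0, q₋₁=0, q₋₂=1):
  k=0: a=18, p=18, q=1
  k=1: a=3, p=55, q=3
  k=2: a=2, p=128, q=7
  k=3: a=2, p=311, q=17
  k=4: a=1, p=439, q=24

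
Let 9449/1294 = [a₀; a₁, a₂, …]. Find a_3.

9449 = 7·1294 + 391   →  a_0 = 7
1294 = 3·391 + 121   →  a_1 = 3
391 = 3·121 + 28   →  a_2 = 3
121 = 4·28 + 9   →  a_3 = 4

4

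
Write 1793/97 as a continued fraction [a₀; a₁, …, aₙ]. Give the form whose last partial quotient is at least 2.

[18; 2, 15, 1, 2]

1793 = 18×97 + 47
97 = 2×47 + 3
47 = 15×3 + 2
3 = 1×2 + 1
2 = 2×1 + 0  (stop)
So 1793/97 = [18; 2, 15, 1, 2].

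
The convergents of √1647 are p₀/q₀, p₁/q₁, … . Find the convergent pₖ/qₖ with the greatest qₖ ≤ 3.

81/2

√1647 = [40; 1, 1, 2, 1, 1, 80, …] (period length 6).
Convergents:
  p_0/q_0 = 40/1
  p_1/q_1 = 41/1
  p_2/q_2 = 81/2
  p_3/q_3 = 203/5
q_2 = 2 ≤ 3 < 5 = q_3, so the answer is 81/2.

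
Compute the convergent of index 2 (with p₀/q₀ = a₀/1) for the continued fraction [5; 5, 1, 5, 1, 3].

31/6

Using pₖ = aₖpₖ₋₁ + pₖ₋₂, qₖ = aₖqₖ₋₁ + qₖ₋₂ (with p₋₁=1, p₋₂=0, q₋₁=0, q₋₂=1):
  k=0: a=5, p=5, q=1
  k=1: a=5, p=26, q=5
  k=2: a=1, p=31, q=6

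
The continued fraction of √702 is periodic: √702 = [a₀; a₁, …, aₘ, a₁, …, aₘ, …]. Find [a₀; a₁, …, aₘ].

[26; 2, 52]

a₀ = ⌊√702⌋ = 26.
With m₀=0, d₀=1 and mₖ₊₁ = dₖaₖ − mₖ, dₖ₊₁ = (n − mₖ₊₁²)/dₖ, aₖ₊₁ = ⌊(a₀+mₖ₊₁)/dₖ₊₁⌋:
  k=1: m=26, d=26, a=2
  k=2: m=26, d=1, a=52
d=1 and a=2a₀=52 at k=2, so the next step gives (m, d) = (26, 26) again — its k=1 value — and the period has length 2.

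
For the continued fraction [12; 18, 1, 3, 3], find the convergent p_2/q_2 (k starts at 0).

229/19

Using pₖ = aₖpₖ₋₁ + pₖ₋₂, qₖ = aₖqₖ₋₁ + qₖ₋₂ (with p₋₁=1, p₋₂=0, q₋₁=0, q₋₂=1):
  k=0: a=12, p=12, q=1
  k=1: a=18, p=217, q=18
  k=2: a=1, p=229, q=19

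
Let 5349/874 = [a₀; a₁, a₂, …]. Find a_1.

8

5349 = 6·874 + 105   →  a_0 = 6
874 = 8·105 + 34   →  a_1 = 8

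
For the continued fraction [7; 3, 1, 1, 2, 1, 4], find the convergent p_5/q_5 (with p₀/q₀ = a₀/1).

Using pₖ = aₖpₖ₋₁ + pₖ₋₂, qₖ = aₖqₖ₋₁ + qₖ₋₂ (with p₋₁=1, p₋₂=0, q₋₁=0, q₋₂=1):
  k=0: a=7, p=7, q=1
  k=1: a=3, p=22, q=3
  k=2: a=1, p=29, q=4
  k=3: a=1, p=51, q=7
  k=4: a=2, p=131, q=18
  k=5: a=1, p=182, q=25

182/25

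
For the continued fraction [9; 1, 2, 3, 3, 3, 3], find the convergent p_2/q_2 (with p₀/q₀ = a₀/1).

29/3

Using pₖ = aₖpₖ₋₁ + pₖ₋₂, qₖ = aₖqₖ₋₁ + qₖ₋₂ (with p₋₁=1, p₋₂=0, q₋₁=0, q₋₂=1):
  k=0: a=9, p=9, q=1
  k=1: a=1, p=10, q=1
  k=2: a=2, p=29, q=3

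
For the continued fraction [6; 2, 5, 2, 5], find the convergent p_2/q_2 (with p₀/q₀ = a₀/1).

Using pₖ = aₖpₖ₋₁ + pₖ₋₂, qₖ = aₖqₖ₋₁ + qₖ₋₂ (with p₋₁=1, p₋₂=0, q₋₁=0, q₋₂=1):
  k=0: a=6, p=6, q=1
  k=1: a=2, p=13, q=2
  k=2: a=5, p=71, q=11

71/11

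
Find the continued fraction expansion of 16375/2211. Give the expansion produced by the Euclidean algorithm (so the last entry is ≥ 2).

16375 = 7·2211 + 898
2211 = 2·898 + 415
898 = 2·415 + 68
415 = 6·68 + 7
68 = 9·7 + 5
7 = 1·5 + 2
5 = 2·2 + 1
2 = 2·1 + 0  (stop)
So 16375/2211 = [7; 2, 2, 6, 9, 1, 2, 2].

[7; 2, 2, 6, 9, 1, 2, 2]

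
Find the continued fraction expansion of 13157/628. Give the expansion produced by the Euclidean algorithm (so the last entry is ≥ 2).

13157 = 20×628 + 597
628 = 1×597 + 31
597 = 19×31 + 8
31 = 3×8 + 7
8 = 1×7 + 1
7 = 7×1 + 0  (stop)
So 13157/628 = [20; 1, 19, 3, 1, 7].

[20; 1, 19, 3, 1, 7]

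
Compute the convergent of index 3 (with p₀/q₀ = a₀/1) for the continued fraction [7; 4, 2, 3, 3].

224/31

Using pₖ = aₖpₖ₋₁ + pₖ₋₂, qₖ = aₖqₖ₋₁ + qₖ₋₂ (with p₋₁=1, p₋₂=0, q₋₁=0, q₋₂=1):
  k=0: a=7, p=7, q=1
  k=1: a=4, p=29, q=4
  k=2: a=2, p=65, q=9
  k=3: a=3, p=224, q=31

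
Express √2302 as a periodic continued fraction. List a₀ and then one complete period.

[47; 1, 46, 1, 94]

a₀ = ⌊√2302⌋ = 47.
With m₀=0, d₀=1 and mₖ₊₁ = dₖaₖ − mₖ, dₖ₊₁ = (n − mₖ₊₁²)/dₖ, aₖ₊₁ = ⌊(a₀+mₖ₊₁)/dₖ₊₁⌋:
  k=1: m=47, d=93, a=1
  k=2: m=46, d=2, a=46
  k=3: m=46, d=93, a=1
  k=4: m=47, d=1, a=94
d=1 and a=2a₀=94 at k=4, so the next step gives (m, d) = (47, 93) again — its k=1 value — and the period has length 4.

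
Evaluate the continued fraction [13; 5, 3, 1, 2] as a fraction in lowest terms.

Using pₖ = aₖpₖ₋₁ + pₖ₋₂ and qₖ = aₖqₖ₋₁ + qₖ₋₂:
  k=0: a=13, p=13, q=1
  k=1: a=5, p=66, q=5
  k=2: a=3, p=211, q=16
  k=3: a=1, p=277, q=21
  k=4: a=2, p=765, q=58

765/58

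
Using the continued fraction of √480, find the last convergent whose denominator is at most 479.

√480 = [21; 1, 9, 1, 42, …] (period length 4).
Convergents:
  p_0/q_0 = 21/1
  p_1/q_1 = 22/1
  p_2/q_2 = 219/10
  p_3/q_3 = 241/11
  p_4/q_4 = 10341/472
  p_5/q_5 = 10582/483
q_4 = 472 ≤ 479 < 483 = q_5, so the answer is 10341/472.

10341/472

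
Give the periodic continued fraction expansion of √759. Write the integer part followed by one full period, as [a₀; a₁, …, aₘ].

a₀ = ⌊√759⌋ = 27.
With m₀=0, d₀=1 and mₖ₊₁ = dₖaₖ − mₖ, dₖ₊₁ = (n − mₖ₊₁²)/dₖ, aₖ₊₁ = ⌊(a₀+mₖ₊₁)/dₖ₊₁⌋:
  k=1: m=27, d=30, a=1
  k=2: m=3, d=25, a=1
  k=3: m=22, d=11, a=4
  k=4: m=22, d=25, a=1
  k=5: m=3, d=30, a=1
  k=6: m=27, d=1, a=54
d=1 and a=2a₀=54 at k=6, so the next step gives (m, d) = (27, 30) again — its k=1 value — and the period has length 6.

[27; 1, 1, 4, 1, 1, 54]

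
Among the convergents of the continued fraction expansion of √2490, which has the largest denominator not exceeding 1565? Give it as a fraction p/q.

49850/999

√2490 = [49; 1, 8, 1, 98, …] (period length 4).
Convergents:
  p_0/q_0 = 49/1
  p_1/q_1 = 50/1
  p_2/q_2 = 449/9
  p_3/q_3 = 499/10
  p_4/q_4 = 49351/989
  p_5/q_5 = 49850/999
  p_6/q_6 = 448151/8981
q_5 = 999 ≤ 1565 < 8981 = q_6, so the answer is 49850/999.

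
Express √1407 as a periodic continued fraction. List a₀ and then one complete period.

[37; 1, 1, 24, 1, 1, 74]

a₀ = ⌊√1407⌋ = 37.
With m₀=0, d₀=1 and mₖ₊₁ = dₖaₖ − mₖ, dₖ₊₁ = (n − mₖ₊₁²)/dₖ, aₖ₊₁ = ⌊(a₀+mₖ₊₁)/dₖ₊₁⌋:
  k=1: m=37, d=38, a=1
  k=2: m=1, d=37, a=1
  k=3: m=36, d=3, a=24
  k=4: m=36, d=37, a=1
  k=5: m=1, d=38, a=1
  k=6: m=37, d=1, a=74
d=1 and a=2a₀=74 at k=6, so the next step gives (m, d) = (37, 38) again — its k=1 value — and the period has length 6.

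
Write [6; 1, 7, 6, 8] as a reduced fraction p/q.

2751/400

Fold from the inside: start with 8/1.
  6 + 1/8 = 49/8
  7 + 8/49 = 351/49
  1 + 49/351 = 400/351
  6 + 351/400 = 2751/400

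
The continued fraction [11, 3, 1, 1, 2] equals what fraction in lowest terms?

Fold from the inside: start with 2/1.
  1 + 1/2 = 3/2
  1 + 2/3 = 5/3
  3 + 3/5 = 18/5
  11 + 5/18 = 203/18

203/18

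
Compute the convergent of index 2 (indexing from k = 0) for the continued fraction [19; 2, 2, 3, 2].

Using pₖ = aₖpₖ₋₁ + pₖ₋₂, qₖ = aₖqₖ₋₁ + qₖ₋₂ (with p₋₁=1, p₋₂=0, q₋₁=0, q₋₂=1):
  k=0: a=19, p=19, q=1
  k=1: a=2, p=39, q=2
  k=2: a=2, p=97, q=5

97/5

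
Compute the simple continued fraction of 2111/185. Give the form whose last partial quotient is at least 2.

2111 = 11*185 + 76
185 = 2*76 + 33
76 = 2*33 + 10
33 = 3*10 + 3
10 = 3*3 + 1
3 = 3*1 + 0  (stop)
So 2111/185 = [11; 2, 2, 3, 3, 3].

[11; 2, 2, 3, 3, 3]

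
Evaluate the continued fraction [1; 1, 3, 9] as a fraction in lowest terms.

Using pₖ = aₖpₖ₋₁ + pₖ₋₂ and qₖ = aₖqₖ₋₁ + qₖ₋₂:
  k=0: a=1, p=1, q=1
  k=1: a=1, p=2, q=1
  k=2: a=3, p=7, q=4
  k=3: a=9, p=65, q=37

65/37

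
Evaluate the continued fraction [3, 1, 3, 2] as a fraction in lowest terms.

34/9

Fold from the inside: start with 2/1.
  3 + 1/2 = 7/2
  1 + 2/7 = 9/7
  3 + 7/9 = 34/9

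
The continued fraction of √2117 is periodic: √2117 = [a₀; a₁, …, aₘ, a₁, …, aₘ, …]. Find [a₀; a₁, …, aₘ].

a₀ = ⌊√2117⌋ = 46.
With m₀=0, d₀=1 and mₖ₊₁ = dₖaₖ − mₖ, dₖ₊₁ = (n − mₖ₊₁²)/dₖ, aₖ₊₁ = ⌊(a₀+mₖ₊₁)/dₖ₊₁⌋:
  k=1: m=46, d=1, a=92
d=1 and a=2a₀=92 at k=1, so the next step gives (m, d) = (46, 1) again — its k=1 value — and the period has length 1.

[46; 92]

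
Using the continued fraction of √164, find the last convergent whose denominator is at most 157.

1652/129

√164 = [12; 1, 4, 6, 4, 1, 24, …] (period length 6).
Convergents:
  p_0/q_0 = 12/1
  p_1/q_1 = 13/1
  p_2/q_2 = 64/5
  p_3/q_3 = 397/31
  p_4/q_4 = 1652/129
  p_5/q_5 = 2049/160
q_4 = 129 ≤ 157 < 160 = q_5, so the answer is 1652/129.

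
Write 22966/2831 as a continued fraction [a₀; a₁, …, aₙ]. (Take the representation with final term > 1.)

[8; 8, 1, 9, 3, 1, 7]

22966 = 8·2831 + 318
2831 = 8·318 + 287
318 = 1·287 + 31
287 = 9·31 + 8
31 = 3·8 + 7
8 = 1·7 + 1
7 = 7·1 + 0  (stop)
So 22966/2831 = [8; 8, 1, 9, 3, 1, 7].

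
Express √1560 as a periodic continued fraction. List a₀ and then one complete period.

[39; 2, 78]

a₀ = ⌊√1560⌋ = 39.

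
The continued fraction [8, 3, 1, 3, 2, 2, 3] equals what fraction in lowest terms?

2339/283

Using pₖ = aₖpₖ₋₁ + pₖ₋₂ and qₖ = aₖqₖ₋₁ + qₖ₋₂:
  k=0: a=8, p=8, q=1
  k=1: a=3, p=25, q=3
  k=2: a=1, p=33, q=4
  k=3: a=3, p=124, q=15
  k=4: a=2, p=281, q=34
  k=5: a=2, p=686, q=83
  k=6: a=3, p=2339, q=283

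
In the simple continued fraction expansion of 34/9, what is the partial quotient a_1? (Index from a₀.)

1

34 = 3·9 + 7   →  a_0 = 3
9 = 1·7 + 2   →  a_1 = 1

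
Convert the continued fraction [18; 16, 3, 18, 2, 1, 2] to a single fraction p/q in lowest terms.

132407/7331

Fold from the inside: start with 2/1.
  1 + 1/2 = 3/2
  2 + 2/3 = 8/3
  18 + 3/8 = 147/8
  3 + 8/147 = 449/147
  16 + 147/449 = 7331/449
  18 + 449/7331 = 132407/7331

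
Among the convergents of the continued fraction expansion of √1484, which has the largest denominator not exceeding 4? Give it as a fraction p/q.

77/2

√1484 = [38; 1, 1, 10, 1, 1, 76, …] (period length 6).
Convergents:
  p_0/q_0 = 38/1
  p_1/q_1 = 39/1
  p_2/q_2 = 77/2
  p_3/q_3 = 809/21
q_2 = 2 ≤ 4 < 21 = q_3, so the answer is 77/2.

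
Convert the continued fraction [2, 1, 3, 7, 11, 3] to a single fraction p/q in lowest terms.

Using pₖ = aₖpₖ₋₁ + pₖ₋₂ and qₖ = aₖqₖ₋₁ + qₖ₋₂:
  k=0: a=2, p=2, q=1
  k=1: a=1, p=3, q=1
  k=2: a=3, p=11, q=4
  k=3: a=7, p=80, q=29
  k=4: a=11, p=891, q=323
  k=5: a=3, p=2753, q=998

2753/998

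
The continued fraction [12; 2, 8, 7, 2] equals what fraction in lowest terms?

3230/259

Fold from the inside: start with 2/1.
  7 + 1/2 = 15/2
  8 + 2/15 = 122/15
  2 + 15/122 = 259/122
  12 + 122/259 = 3230/259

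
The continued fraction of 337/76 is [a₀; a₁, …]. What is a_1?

2

337 = 4·76 + 33   →  a_0 = 4
76 = 2·33 + 10   →  a_1 = 2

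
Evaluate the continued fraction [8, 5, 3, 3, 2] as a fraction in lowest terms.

999/122

Using pₖ = aₖpₖ₋₁ + pₖ₋₂ and qₖ = aₖqₖ₋₁ + qₖ₋₂:
  k=0: a=8, p=8, q=1
  k=1: a=5, p=41, q=5
  k=2: a=3, p=131, q=16
  k=3: a=3, p=434, q=53
  k=4: a=2, p=999, q=122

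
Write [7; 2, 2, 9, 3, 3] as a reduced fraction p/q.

Using pₖ = aₖpₖ₋₁ + pₖ₋₂ and qₖ = aₖqₖ₋₁ + qₖ₋₂:
  k=0: a=7, p=7, q=1
  k=1: a=2, p=15, q=2
  k=2: a=2, p=37, q=5
  k=3: a=9, p=348, q=47
  k=4: a=3, p=1081, q=146
  k=5: a=3, p=3591, q=485

3591/485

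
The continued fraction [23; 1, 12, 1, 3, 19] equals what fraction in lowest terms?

Using pₖ = aₖpₖ₋₁ + pₖ₋₂ and qₖ = aₖqₖ₋₁ + qₖ₋₂:
  k=0: a=23, p=23, q=1
  k=1: a=1, p=24, q=1
  k=2: a=12, p=311, q=13
  k=3: a=1, p=335, q=14
  k=4: a=3, p=1316, q=55
  k=5: a=19, p=25339, q=1059

25339/1059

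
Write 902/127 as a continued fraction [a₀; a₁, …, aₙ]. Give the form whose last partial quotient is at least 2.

[7; 9, 1, 3, 3]

902 = 7×127 + 13
127 = 9×13 + 10
13 = 1×10 + 3
10 = 3×3 + 1
3 = 3×1 + 0  (stop)
So 902/127 = [7; 9, 1, 3, 3].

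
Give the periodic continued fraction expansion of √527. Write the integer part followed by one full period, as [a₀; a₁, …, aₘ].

[22; 1, 21, 1, 44]

a₀ = ⌊√527⌋ = 22.
With m₀=0, d₀=1 and mₖ₊₁ = dₖaₖ − mₖ, dₖ₊₁ = (n − mₖ₊₁²)/dₖ, aₖ₊₁ = ⌊(a₀+mₖ₊₁)/dₖ₊₁⌋:
  k=1: m=22, d=43, a=1
  k=2: m=21, d=2, a=21
  k=3: m=21, d=43, a=1
  k=4: m=22, d=1, a=44
d=1 and a=2a₀=44 at k=4, so the next step gives (m, d) = (22, 43) again — its k=1 value — and the period has length 4.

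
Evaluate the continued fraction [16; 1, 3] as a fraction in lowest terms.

Fold from the inside: start with 3/1.
  1 + 1/3 = 4/3
  16 + 3/4 = 67/4

67/4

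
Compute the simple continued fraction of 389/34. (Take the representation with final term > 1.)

[11; 2, 3, 1, 3]

389 = 11×34 + 15
34 = 2×15 + 4
15 = 3×4 + 3
4 = 1×3 + 1
3 = 3×1 + 0  (stop)
So 389/34 = [11; 2, 3, 1, 3].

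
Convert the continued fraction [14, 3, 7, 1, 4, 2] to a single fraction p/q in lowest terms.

Using pₖ = aₖpₖ₋₁ + pₖ₋₂ and qₖ = aₖqₖ₋₁ + qₖ₋₂:
  k=0: a=14, p=14, q=1
  k=1: a=3, p=43, q=3
  k=2: a=7, p=315, q=22
  k=3: a=1, p=358, q=25
  k=4: a=4, p=1747, q=122
  k=5: a=2, p=3852, q=269

3852/269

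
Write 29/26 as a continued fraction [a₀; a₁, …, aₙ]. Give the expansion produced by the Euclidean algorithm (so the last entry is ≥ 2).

29 = 1×26 + 3
26 = 8×3 + 2
3 = 1×2 + 1
2 = 2×1 + 0  (stop)
So 29/26 = [1; 8, 1, 2].

[1; 8, 1, 2]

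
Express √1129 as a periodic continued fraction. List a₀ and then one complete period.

[33; 1, 1, 1, 1, 66]

a₀ = ⌊√1129⌋ = 33.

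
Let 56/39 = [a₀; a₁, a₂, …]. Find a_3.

2

56 = 1·39 + 17   →  a_0 = 1
39 = 2·17 + 5   →  a_1 = 2
17 = 3·5 + 2   →  a_2 = 3
5 = 2·2 + 1   →  a_3 = 2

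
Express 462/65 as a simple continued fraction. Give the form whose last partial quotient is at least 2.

[7; 9, 3, 2]

462 = 7×65 + 7
65 = 9×7 + 2
7 = 3×2 + 1
2 = 2×1 + 0  (stop)
So 462/65 = [7; 9, 3, 2].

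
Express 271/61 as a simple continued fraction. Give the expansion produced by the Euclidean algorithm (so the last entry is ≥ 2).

271 = 4*61 + 27
61 = 2*27 + 7
27 = 3*7 + 6
7 = 1*6 + 1
6 = 6*1 + 0  (stop)
So 271/61 = [4; 2, 3, 1, 6].

[4; 2, 3, 1, 6]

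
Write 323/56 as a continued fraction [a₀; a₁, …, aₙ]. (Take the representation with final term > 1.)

323 = 5×56 + 43
56 = 1×43 + 13
43 = 3×13 + 4
13 = 3×4 + 1
4 = 4×1 + 0  (stop)
So 323/56 = [5; 1, 3, 3, 4].

[5; 1, 3, 3, 4]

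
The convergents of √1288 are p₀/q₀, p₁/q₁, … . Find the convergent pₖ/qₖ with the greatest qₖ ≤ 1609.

23220/647

√1288 = [35; 1, 7, 1, 70, …] (period length 4).
Convergents:
  p_0/q_0 = 35/1
  p_1/q_1 = 36/1
  p_2/q_2 = 287/8
  p_3/q_3 = 323/9
  p_4/q_4 = 22897/638
  p_5/q_5 = 23220/647
  p_6/q_6 = 185437/5167
q_5 = 647 ≤ 1609 < 5167 = q_6, so the answer is 23220/647.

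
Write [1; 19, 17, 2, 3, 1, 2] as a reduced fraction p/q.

Using pₖ = aₖpₖ₋₁ + pₖ₋₂ and qₖ = aₖqₖ₋₁ + qₖ₋₂:
  k=0: a=1, p=1, q=1
  k=1: a=19, p=20, q=19
  k=2: a=17, p=341, q=324
  k=3: a=2, p=702, q=667
  k=4: a=3, p=2447, q=2325
  k=5: a=1, p=3149, q=2992
  k=6: a=2, p=8745, q=8309

8745/8309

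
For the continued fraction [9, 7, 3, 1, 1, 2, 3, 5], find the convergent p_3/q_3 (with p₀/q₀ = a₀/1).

265/29

Using pₖ = aₖpₖ₋₁ + pₖ₋₂, qₖ = aₖqₖ₋₁ + qₖ₋₂ (with p₋₁=1, p₋₂=0, q₋₁=0, q₋₂=1):
  k=0: a=9, p=9, q=1
  k=1: a=7, p=64, q=7
  k=2: a=3, p=201, q=22
  k=3: a=1, p=265, q=29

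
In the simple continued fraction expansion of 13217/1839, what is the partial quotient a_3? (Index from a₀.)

13217 = 7·1839 + 344   →  a_0 = 7
1839 = 5·344 + 119   →  a_1 = 5
344 = 2·119 + 106   →  a_2 = 2
119 = 1·106 + 13   →  a_3 = 1

1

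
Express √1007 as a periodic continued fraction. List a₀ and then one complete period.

[31; 1, 2, 1, 2, 1, 62]

a₀ = ⌊√1007⌋ = 31.
With m₀=0, d₀=1 and mₖ₊₁ = dₖaₖ − mₖ, dₖ₊₁ = (n − mₖ₊₁²)/dₖ, aₖ₊₁ = ⌊(a₀+mₖ₊₁)/dₖ₊₁⌋:
  k=1: m=31, d=46, a=1
  k=2: m=15, d=17, a=2
  k=3: m=19, d=38, a=1
  k=4: m=19, d=17, a=2
  k=5: m=15, d=46, a=1
  k=6: m=31, d=1, a=62
d=1 and a=2a₀=62 at k=6, so the next step gives (m, d) = (31, 46) again — its k=1 value — and the period has length 6.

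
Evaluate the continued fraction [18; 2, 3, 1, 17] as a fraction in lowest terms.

Fold from the inside: start with 17/1.
  1 + 1/17 = 18/17
  3 + 17/18 = 71/18
  2 + 18/71 = 160/71
  18 + 71/160 = 2951/160

2951/160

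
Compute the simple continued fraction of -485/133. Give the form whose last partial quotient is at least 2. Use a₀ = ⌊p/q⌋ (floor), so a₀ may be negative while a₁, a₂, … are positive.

[-4; 2, 1, 4, 1, 7]

-485 = -4·133 + 47
133 = 2·47 + 39
47 = 1·39 + 8
39 = 4·8 + 7
8 = 1·7 + 1
7 = 7·1 + 0  (stop)
So -485/133 = [-4; 2, 1, 4, 1, 7].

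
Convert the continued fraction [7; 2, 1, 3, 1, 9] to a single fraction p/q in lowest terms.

Using pₖ = aₖpₖ₋₁ + pₖ₋₂ and qₖ = aₖqₖ₋₁ + qₖ₋₂:
  k=0: a=7, p=7, q=1
  k=1: a=2, p=15, q=2
  k=2: a=1, p=22, q=3
  k=3: a=3, p=81, q=11
  k=4: a=1, p=103, q=14
  k=5: a=9, p=1008, q=137

1008/137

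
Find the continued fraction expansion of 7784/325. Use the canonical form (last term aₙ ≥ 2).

7784 = 23·325 + 309
325 = 1·309 + 16
309 = 19·16 + 5
16 = 3·5 + 1
5 = 5·1 + 0  (stop)
So 7784/325 = [23; 1, 19, 3, 5].

[23; 1, 19, 3, 5]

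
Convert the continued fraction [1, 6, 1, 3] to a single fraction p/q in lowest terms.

Using pₖ = aₖpₖ₋₁ + pₖ₋₂ and qₖ = aₖqₖ₋₁ + qₖ₋₂:
  k=0: a=1, p=1, q=1
  k=1: a=6, p=7, q=6
  k=2: a=1, p=8, q=7
  k=3: a=3, p=31, q=27

31/27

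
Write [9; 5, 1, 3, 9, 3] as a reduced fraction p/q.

Fold from the inside: start with 3/1.
  9 + 1/3 = 28/3
  3 + 3/28 = 87/28
  1 + 28/87 = 115/87
  5 + 87/115 = 662/115
  9 + 115/662 = 6073/662

6073/662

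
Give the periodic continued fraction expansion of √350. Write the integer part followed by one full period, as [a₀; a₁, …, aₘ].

a₀ = ⌊√350⌋ = 18.
With m₀=0, d₀=1 and mₖ₊₁ = dₖaₖ − mₖ, dₖ₊₁ = (n − mₖ₊₁²)/dₖ, aₖ₊₁ = ⌊(a₀+mₖ₊₁)/dₖ₊₁⌋:
  k=1: m=18, d=26, a=1
  k=2: m=8, d=11, a=2
  k=3: m=14, d=14, a=2
  k=4: m=14, d=11, a=2
  k=5: m=8, d=26, a=1
  k=6: m=18, d=1, a=36
d=1 and a=2a₀=36 at k=6, so the next step gives (m, d) = (18, 26) again — its k=1 value — and the period has length 6.

[18; 1, 2, 2, 2, 1, 36]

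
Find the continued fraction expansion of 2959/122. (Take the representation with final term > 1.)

[24; 3, 1, 14, 2]

2959 = 24×122 + 31
122 = 3×31 + 29
31 = 1×29 + 2
29 = 14×2 + 1
2 = 2×1 + 0  (stop)
So 2959/122 = [24; 3, 1, 14, 2].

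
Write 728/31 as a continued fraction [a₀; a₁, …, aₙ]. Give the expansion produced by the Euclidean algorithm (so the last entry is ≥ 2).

[23; 2, 15]

728 = 23·31 + 15
31 = 2·15 + 1
15 = 15·1 + 0  (stop)
So 728/31 = [23; 2, 15].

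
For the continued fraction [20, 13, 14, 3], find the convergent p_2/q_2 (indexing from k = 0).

Using pₖ = aₖpₖ₋₁ + pₖ₋₂, qₖ = aₖqₖ₋₁ + qₖ₋₂ (with p₋₁=1, p₋₂=0, q₋₁=0, q₋₂=1):
  k=0: a=20, p=20, q=1
  k=1: a=13, p=261, q=13
  k=2: a=14, p=3674, q=183

3674/183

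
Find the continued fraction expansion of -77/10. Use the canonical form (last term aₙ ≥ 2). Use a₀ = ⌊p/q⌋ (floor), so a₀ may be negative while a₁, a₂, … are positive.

-77 = -8×10 + 3
10 = 3×3 + 1
3 = 3×1 + 0  (stop)
So -77/10 = [-8; 3, 3].

[-8; 3, 3]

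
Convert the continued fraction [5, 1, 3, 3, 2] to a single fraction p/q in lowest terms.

173/30

Using pₖ = aₖpₖ₋₁ + pₖ₋₂ and qₖ = aₖqₖ₋₁ + qₖ₋₂:
  k=0: a=5, p=5, q=1
  k=1: a=1, p=6, q=1
  k=2: a=3, p=23, q=4
  k=3: a=3, p=75, q=13
  k=4: a=2, p=173, q=30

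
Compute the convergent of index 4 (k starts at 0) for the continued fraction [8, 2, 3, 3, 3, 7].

Using pₖ = aₖpₖ₋₁ + pₖ₋₂, qₖ = aₖqₖ₋₁ + qₖ₋₂ (with p₋₁=1, p₋₂=0, q₋₁=0, q₋₂=1):
  k=0: a=8, p=8, q=1
  k=1: a=2, p=17, q=2
  k=2: a=3, p=59, q=7
  k=3: a=3, p=194, q=23
  k=4: a=3, p=641, q=76

641/76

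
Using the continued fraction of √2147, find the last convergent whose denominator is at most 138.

6348/137

√2147 = [46; 2, 1, 45, 1, 2, 92, …] (period length 6).
Convergents:
  p_0/q_0 = 46/1
  p_1/q_1 = 93/2
  p_2/q_2 = 139/3
  p_3/q_3 = 6348/137
  p_4/q_4 = 6487/140
q_3 = 137 ≤ 138 < 140 = q_4, so the answer is 6348/137.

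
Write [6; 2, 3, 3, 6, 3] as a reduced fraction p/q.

Using pₖ = aₖpₖ₋₁ + pₖ₋₂ and qₖ = aₖqₖ₋₁ + qₖ₋₂:
  k=0: a=6, p=6, q=1
  k=1: a=2, p=13, q=2
  k=2: a=3, p=45, q=7
  k=3: a=3, p=148, q=23
  k=4: a=6, p=933, q=145
  k=5: a=3, p=2947, q=458

2947/458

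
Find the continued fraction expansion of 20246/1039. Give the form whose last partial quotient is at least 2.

20246 = 19·1039 + 505
1039 = 2·505 + 29
505 = 17·29 + 12
29 = 2·12 + 5
12 = 2·5 + 2
5 = 2·2 + 1
2 = 2·1 + 0  (stop)
So 20246/1039 = [19; 2, 17, 2, 2, 2, 2].

[19; 2, 17, 2, 2, 2, 2]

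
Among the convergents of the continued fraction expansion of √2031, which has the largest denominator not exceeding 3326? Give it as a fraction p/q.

60885/1351

√2031 = [45; 15, 90, …] (period length 2).
Convergents:
  p_0/q_0 = 45/1
  p_1/q_1 = 676/15
  p_2/q_2 = 60885/1351
  p_3/q_3 = 913951/20280
q_2 = 1351 ≤ 3326 < 20280 = q_3, so the answer is 60885/1351.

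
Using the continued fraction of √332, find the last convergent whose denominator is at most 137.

√332 = [18; 4, 1, 1, 8, 1, 1, 4, 36, …] (period length 8).
Convergents:
  p_0/q_0 = 18/1
  p_1/q_1 = 73/4
  p_2/q_2 = 91/5
  p_3/q_3 = 164/9
  p_4/q_4 = 1403/77
  p_5/q_5 = 1567/86
  p_6/q_6 = 2970/163
q_5 = 86 ≤ 137 < 163 = q_6, so the answer is 1567/86.

1567/86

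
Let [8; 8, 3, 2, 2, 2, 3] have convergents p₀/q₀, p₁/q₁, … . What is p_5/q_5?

Using pₖ = aₖpₖ₋₁ + pₖ₋₂, qₖ = aₖqₖ₋₁ + qₖ₋₂ (with p₋₁=1, p₋₂=0, q₋₁=0, q₋₂=1):
  k=0: a=8, p=8, q=1
  k=1: a=8, p=65, q=8
  k=2: a=3, p=203, q=25
  k=3: a=2, p=471, q=58
  k=4: a=2, p=1145, q=141
  k=5: a=2, p=2761, q=340

2761/340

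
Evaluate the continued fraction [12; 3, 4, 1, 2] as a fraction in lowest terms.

Fold from the inside: start with 2/1.
  1 + 1/2 = 3/2
  4 + 2/3 = 14/3
  3 + 3/14 = 45/14
  12 + 14/45 = 554/45

554/45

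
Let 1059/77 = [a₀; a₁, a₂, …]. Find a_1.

1059 = 13·77 + 58   →  a_0 = 13
77 = 1·58 + 19   →  a_1 = 1

1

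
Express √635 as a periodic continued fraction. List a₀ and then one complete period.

[25; 5, 50]

a₀ = ⌊√635⌋ = 25.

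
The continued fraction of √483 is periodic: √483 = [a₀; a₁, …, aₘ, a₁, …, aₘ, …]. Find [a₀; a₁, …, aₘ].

[21; 1, 42]

a₀ = ⌊√483⌋ = 21.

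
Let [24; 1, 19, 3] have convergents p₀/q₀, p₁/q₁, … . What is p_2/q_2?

Using pₖ = aₖpₖ₋₁ + pₖ₋₂, qₖ = aₖqₖ₋₁ + qₖ₋₂ (with p₋₁=1, p₋₂=0, q₋₁=0, q₋₂=1):
  k=0: a=24, p=24, q=1
  k=1: a=1, p=25, q=1
  k=2: a=19, p=499, q=20

499/20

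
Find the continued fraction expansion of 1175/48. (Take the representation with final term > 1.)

[24; 2, 11, 2]

1175 = 24*48 + 23
48 = 2*23 + 2
23 = 11*2 + 1
2 = 2*1 + 0  (stop)
So 1175/48 = [24; 2, 11, 2].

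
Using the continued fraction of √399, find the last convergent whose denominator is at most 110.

√399 = [19; 1, 38, …] (period length 2).
Convergents:
  p_0/q_0 = 19/1
  p_1/q_1 = 20/1
  p_2/q_2 = 779/39
  p_3/q_3 = 799/40
  p_4/q_4 = 31141/1559
q_3 = 40 ≤ 110 < 1559 = q_4, so the answer is 799/40.

799/40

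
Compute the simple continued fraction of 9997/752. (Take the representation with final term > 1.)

9997 = 13×752 + 221
752 = 3×221 + 89
221 = 2×89 + 43
89 = 2×43 + 3
43 = 14×3 + 1
3 = 3×1 + 0  (stop)
So 9997/752 = [13; 3, 2, 2, 14, 3].

[13; 3, 2, 2, 14, 3]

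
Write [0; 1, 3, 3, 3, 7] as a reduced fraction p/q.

Fold from the inside: start with 7/1.
  3 + 1/7 = 22/7
  3 + 7/22 = 73/22
  3 + 22/73 = 241/73
  1 + 73/241 = 314/241
  0 + 241/314 = 241/314

241/314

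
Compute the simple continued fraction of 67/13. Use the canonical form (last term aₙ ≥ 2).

[5; 6, 2]

67 = 5×13 + 2
13 = 6×2 + 1
2 = 2×1 + 0  (stop)
So 67/13 = [5; 6, 2].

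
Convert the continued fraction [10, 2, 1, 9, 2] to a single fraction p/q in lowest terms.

631/61

Using pₖ = aₖpₖ₋₁ + pₖ₋₂ and qₖ = aₖqₖ₋₁ + qₖ₋₂:
  k=0: a=10, p=10, q=1
  k=1: a=2, p=21, q=2
  k=2: a=1, p=31, q=3
  k=3: a=9, p=300, q=29
  k=4: a=2, p=631, q=61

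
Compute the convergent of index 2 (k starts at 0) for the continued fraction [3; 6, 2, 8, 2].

41/13

Using pₖ = aₖpₖ₋₁ + pₖ₋₂, qₖ = aₖqₖ₋₁ + qₖ₋₂ (with p₋₁=1, p₋₂=0, q₋₁=0, q₋₂=1):
  k=0: a=3, p=3, q=1
  k=1: a=6, p=19, q=6
  k=2: a=2, p=41, q=13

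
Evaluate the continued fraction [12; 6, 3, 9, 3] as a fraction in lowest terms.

Using pₖ = aₖpₖ₋₁ + pₖ₋₂ and qₖ = aₖqₖ₋₁ + qₖ₋₂:
  k=0: a=12, p=12, q=1
  k=1: a=6, p=73, q=6
  k=2: a=3, p=231, q=19
  k=3: a=9, p=2152, q=177
  k=4: a=3, p=6687, q=550

6687/550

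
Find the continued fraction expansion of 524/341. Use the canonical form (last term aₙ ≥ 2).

[1; 1, 1, 6, 3, 8]

524 = 1·341 + 183
341 = 1·183 + 158
183 = 1·158 + 25
158 = 6·25 + 8
25 = 3·8 + 1
8 = 8·1 + 0  (stop)
So 524/341 = [1; 1, 1, 6, 3, 8].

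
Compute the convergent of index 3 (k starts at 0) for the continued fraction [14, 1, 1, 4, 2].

Using pₖ = aₖpₖ₋₁ + pₖ₋₂, qₖ = aₖqₖ₋₁ + qₖ₋₂ (with p₋₁=1, p₋₂=0, q₋₁=0, q₋₂=1):
  k=0: a=14, p=14, q=1
  k=1: a=1, p=15, q=1
  k=2: a=1, p=29, q=2
  k=3: a=4, p=131, q=9

131/9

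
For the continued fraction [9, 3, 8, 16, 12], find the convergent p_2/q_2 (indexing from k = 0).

Using pₖ = aₖpₖ₋₁ + pₖ₋₂, qₖ = aₖqₖ₋₁ + qₖ₋₂ (with p₋₁=1, p₋₂=0, q₋₁=0, q₋₂=1):
  k=0: a=9, p=9, q=1
  k=1: a=3, p=28, q=3
  k=2: a=8, p=233, q=25

233/25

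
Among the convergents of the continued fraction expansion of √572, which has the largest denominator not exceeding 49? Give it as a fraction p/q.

√572 = [23; 1, 10, 1, 46, …] (period length 4).
Convergents:
  p_0/q_0 = 23/1
  p_1/q_1 = 24/1
  p_2/q_2 = 263/11
  p_3/q_3 = 287/12
  p_4/q_4 = 13465/563
q_3 = 12 ≤ 49 < 563 = q_4, so the answer is 287/12.

287/12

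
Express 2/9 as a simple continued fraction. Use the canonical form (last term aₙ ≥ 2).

2 = 0·9 + 2
9 = 4·2 + 1
2 = 2·1 + 0  (stop)
So 2/9 = [0; 4, 2].

[0; 4, 2]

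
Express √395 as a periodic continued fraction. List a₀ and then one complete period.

[19; 1, 6, 1, 38]

a₀ = ⌊√395⌋ = 19.
With m₀=0, d₀=1 and mₖ₊₁ = dₖaₖ − mₖ, dₖ₊₁ = (n − mₖ₊₁²)/dₖ, aₖ₊₁ = ⌊(a₀+mₖ₊₁)/dₖ₊₁⌋:
  k=1: m=19, d=34, a=1
  k=2: m=15, d=5, a=6
  k=3: m=15, d=34, a=1
  k=4: m=19, d=1, a=38
d=1 and a=2a₀=38 at k=4, so the next step gives (m, d) = (19, 34) again — its k=1 value — and the period has length 4.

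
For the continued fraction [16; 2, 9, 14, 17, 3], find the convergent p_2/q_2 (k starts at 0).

Using pₖ = aₖpₖ₋₁ + pₖ₋₂, qₖ = aₖqₖ₋₁ + qₖ₋₂ (with p₋₁=1, p₋₂=0, q₋₁=0, q₋₂=1):
  k=0: a=16, p=16, q=1
  k=1: a=2, p=33, q=2
  k=2: a=9, p=313, q=19

313/19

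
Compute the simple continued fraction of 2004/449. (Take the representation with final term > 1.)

[4; 2, 6, 3, 3, 3]

2004 = 4×449 + 208
449 = 2×208 + 33
208 = 6×33 + 10
33 = 3×10 + 3
10 = 3×3 + 1
3 = 3×1 + 0  (stop)
So 2004/449 = [4; 2, 6, 3, 3, 3].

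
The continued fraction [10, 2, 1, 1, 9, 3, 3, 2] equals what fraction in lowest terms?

Fold from the inside: start with 2/1.
  3 + 1/2 = 7/2
  3 + 2/7 = 23/7
  9 + 7/23 = 214/23
  1 + 23/214 = 237/214
  1 + 214/237 = 451/237
  2 + 237/451 = 1139/451
  10 + 451/1139 = 11841/1139

11841/1139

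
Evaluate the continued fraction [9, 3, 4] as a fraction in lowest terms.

Fold from the inside: start with 4/1.
  3 + 1/4 = 13/4
  9 + 4/13 = 121/13

121/13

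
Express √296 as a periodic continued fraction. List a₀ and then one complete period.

[17; 4, 1, 7, 1, 4, 34]

a₀ = ⌊√296⌋ = 17.
With m₀=0, d₀=1 and mₖ₊₁ = dₖaₖ − mₖ, dₖ₊₁ = (n − mₖ₊₁²)/dₖ, aₖ₊₁ = ⌊(a₀+mₖ₊₁)/dₖ₊₁⌋:
  k=1: m=17, d=7, a=4
  k=2: m=11, d=25, a=1
  k=3: m=14, d=4, a=7
  k=4: m=14, d=25, a=1
  k=5: m=11, d=7, a=4
  k=6: m=17, d=1, a=34
d=1 and a=2a₀=34 at k=6, so the next step gives (m, d) = (17, 7) again — its k=1 value — and the period has length 6.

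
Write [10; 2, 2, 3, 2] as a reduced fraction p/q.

406/39

Fold from the inside: start with 2/1.
  3 + 1/2 = 7/2
  2 + 2/7 = 16/7
  2 + 7/16 = 39/16
  10 + 16/39 = 406/39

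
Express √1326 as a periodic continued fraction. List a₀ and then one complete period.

[36; 2, 2, 2, 2, 2, 72]

a₀ = ⌊√1326⌋ = 36.
With m₀=0, d₀=1 and mₖ₊₁ = dₖaₖ − mₖ, dₖ₊₁ = (n − mₖ₊₁²)/dₖ, aₖ₊₁ = ⌊(a₀+mₖ₊₁)/dₖ₊₁⌋:
  k=1: m=36, d=30, a=2
  k=2: m=24, d=25, a=2
  k=3: m=26, d=26, a=2
  k=4: m=26, d=25, a=2
  k=5: m=24, d=30, a=2
  k=6: m=36, d=1, a=72
d=1 and a=2a₀=72 at k=6, so the next step gives (m, d) = (36, 30) again — its k=1 value — and the period has length 6.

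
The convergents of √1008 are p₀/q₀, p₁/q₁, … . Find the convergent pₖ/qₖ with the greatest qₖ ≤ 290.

√1008 = [31; 1, 2, 1, 62, …] (period length 4).
Convergents:
  p_0/q_0 = 31/1
  p_1/q_1 = 32/1
  p_2/q_2 = 95/3
  p_3/q_3 = 127/4
  p_4/q_4 = 7969/251
  p_5/q_5 = 8096/255
  p_6/q_6 = 24161/761
q_5 = 255 ≤ 290 < 761 = q_6, so the answer is 8096/255.

8096/255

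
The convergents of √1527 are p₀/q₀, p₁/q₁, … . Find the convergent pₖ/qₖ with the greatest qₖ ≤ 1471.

39663/1015

√1527 = [39; 13, 78, …] (period length 2).
Convergents:
  p_0/q_0 = 39/1
  p_1/q_1 = 508/13
  p_2/q_2 = 39663/1015
  p_3/q_3 = 516127/13208
q_2 = 1015 ≤ 1471 < 13208 = q_3, so the answer is 39663/1015.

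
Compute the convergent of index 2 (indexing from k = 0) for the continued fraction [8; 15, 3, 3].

371/46

Using pₖ = aₖpₖ₋₁ + pₖ₋₂, qₖ = aₖqₖ₋₁ + qₖ₋₂ (with p₋₁=1, p₋₂=0, q₋₁=0, q₋₂=1):
  k=0: a=8, p=8, q=1
  k=1: a=15, p=121, q=15
  k=2: a=3, p=371, q=46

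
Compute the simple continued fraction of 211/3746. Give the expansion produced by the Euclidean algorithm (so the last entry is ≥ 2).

[0; 17, 1, 3, 17, 3]

211 = 0*3746 + 211
3746 = 17*211 + 159
211 = 1*159 + 52
159 = 3*52 + 3
52 = 17*3 + 1
3 = 3*1 + 0  (stop)
So 211/3746 = [0; 17, 1, 3, 17, 3].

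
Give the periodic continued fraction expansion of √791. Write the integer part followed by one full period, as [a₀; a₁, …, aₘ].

[28; 8, 56]

a₀ = ⌊√791⌋ = 28.
With m₀=0, d₀=1 and mₖ₊₁ = dₖaₖ − mₖ, dₖ₊₁ = (n − mₖ₊₁²)/dₖ, aₖ₊₁ = ⌊(a₀+mₖ₊₁)/dₖ₊₁⌋:
  k=1: m=28, d=7, a=8
  k=2: m=28, d=1, a=56
d=1 and a=2a₀=56 at k=2, so the next step gives (m, d) = (28, 7) again — its k=1 value — and the period has length 2.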